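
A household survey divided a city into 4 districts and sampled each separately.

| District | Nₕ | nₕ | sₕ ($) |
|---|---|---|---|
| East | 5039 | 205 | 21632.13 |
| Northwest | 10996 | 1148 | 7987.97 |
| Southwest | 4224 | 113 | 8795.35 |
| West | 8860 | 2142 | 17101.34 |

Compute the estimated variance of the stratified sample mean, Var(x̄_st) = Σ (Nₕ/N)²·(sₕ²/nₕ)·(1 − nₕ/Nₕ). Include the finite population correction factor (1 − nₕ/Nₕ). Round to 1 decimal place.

96278.4

N = 29119. Term for each stratum: Wₕ²sₕ²/nₕ·(1−nₕ/Nₕ).
Var(x̄_st) = 65575.6794 + 7098.4058 + 14019.9441 + 9584.3271 = 96278.3563 → 96278.4.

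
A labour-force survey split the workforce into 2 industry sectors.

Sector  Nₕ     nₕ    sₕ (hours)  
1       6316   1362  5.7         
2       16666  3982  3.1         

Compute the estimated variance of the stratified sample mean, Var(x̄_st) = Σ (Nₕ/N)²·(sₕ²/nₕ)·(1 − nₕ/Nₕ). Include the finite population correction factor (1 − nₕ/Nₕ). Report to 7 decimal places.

0.0023791

N = 22982. Term for each stratum: Wₕ²sₕ²/nₕ·(1−nₕ/Nₕ).
Var(x̄_st) = 0.0014131722 + 0.0009659043 = 0.0023790765 → 0.0023791.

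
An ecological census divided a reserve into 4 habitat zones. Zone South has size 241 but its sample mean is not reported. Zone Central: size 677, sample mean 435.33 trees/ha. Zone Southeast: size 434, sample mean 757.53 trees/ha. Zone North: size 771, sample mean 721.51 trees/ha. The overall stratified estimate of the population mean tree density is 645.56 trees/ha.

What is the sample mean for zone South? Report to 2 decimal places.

N = 241 + 677 + 434 + 771 = 2123.
Overall total = μ·N = 645.56·2123 = 1370523.88.
Subtract the known strata: 677·435.33 + 434·757.53 + 771·721.51 = 1179770.64.
Remaining total for zone South: 1370523.88 − 1179770.64 = 190753.24.
Divide by its size: 190753.24 / 241 = 791.5072... → 791.51.

791.51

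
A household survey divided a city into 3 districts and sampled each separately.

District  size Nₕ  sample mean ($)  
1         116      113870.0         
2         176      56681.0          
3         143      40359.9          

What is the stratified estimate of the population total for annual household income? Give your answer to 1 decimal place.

1: 116·113870.0 = 13208920
2: 176·56681.0 = 9975856
3: 143·40359.9 = 5771465.7
τ̂ = Σ Nₕx̄ₕ = 28956241.7.

28956241.7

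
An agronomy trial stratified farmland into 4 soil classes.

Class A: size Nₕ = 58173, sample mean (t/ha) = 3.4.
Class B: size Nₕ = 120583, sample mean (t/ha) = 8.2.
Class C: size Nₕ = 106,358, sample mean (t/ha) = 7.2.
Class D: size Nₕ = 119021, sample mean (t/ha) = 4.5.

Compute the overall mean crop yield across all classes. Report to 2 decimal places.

6.16

N = 58173 + 120583 + 106358 + 119021 = 404135.
Weight each subgroup mean by Nₕ/N and sum.
Σ Nₕx̄ₕ = 58173·3.4 + 120583·8.2 + 106358·7.2 + 119021·4.5 = 197788.2 + 988780.6 + 765777.6 + 535594.5 = 2487940.9.
Divide by N: 2487940.9 / 404135 = 6.1562... → 6.16.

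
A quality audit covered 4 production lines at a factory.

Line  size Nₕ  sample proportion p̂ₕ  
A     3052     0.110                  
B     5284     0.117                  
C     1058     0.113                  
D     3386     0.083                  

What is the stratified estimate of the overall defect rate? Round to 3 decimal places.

0.106

N = 3052 + 5284 + 1058 + 3386 = 12780.
Overall proportion = Σ (Nₕ/N)·p̂ₕ.
Σ Nₕp̂ₕ = 335.72 + 618.228 + 119.554 + 281.038 = 1354.54.
1354.54 / 12780 = 0.10599... → 0.106.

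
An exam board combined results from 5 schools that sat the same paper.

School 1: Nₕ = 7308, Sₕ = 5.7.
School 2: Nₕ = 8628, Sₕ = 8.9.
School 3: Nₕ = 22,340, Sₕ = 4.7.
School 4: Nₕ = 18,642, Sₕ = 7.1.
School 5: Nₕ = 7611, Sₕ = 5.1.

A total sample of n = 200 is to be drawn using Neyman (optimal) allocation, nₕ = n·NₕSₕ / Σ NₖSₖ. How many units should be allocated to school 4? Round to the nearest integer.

67

1: NₕSₕ = 7308·5.7 = 41655.6
2: NₕSₕ = 8628·8.9 = 76789.2
3: NₕSₕ = 22340·4.7 = 104998
4: NₕSₕ = 18642·7.1 = 132358.2
5: NₕSₕ = 7611·5.1 = 38816.1
Σ NₕSₕ = 394617.1.
n_4 = 200·132358.2/394617.1 = 67.082... → 67.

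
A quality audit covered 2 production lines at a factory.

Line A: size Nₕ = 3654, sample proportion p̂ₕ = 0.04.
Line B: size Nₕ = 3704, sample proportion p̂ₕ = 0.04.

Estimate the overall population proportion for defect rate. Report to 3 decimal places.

N = 3654 + 3704 = 7358.
Overall proportion = Σ (Nₕ/N)·p̂ₕ.
Σ Nₕp̂ₕ = 146.16 + 148.16 = 294.32.
294.32 / 7358 = 0.04 → 0.040.

0.040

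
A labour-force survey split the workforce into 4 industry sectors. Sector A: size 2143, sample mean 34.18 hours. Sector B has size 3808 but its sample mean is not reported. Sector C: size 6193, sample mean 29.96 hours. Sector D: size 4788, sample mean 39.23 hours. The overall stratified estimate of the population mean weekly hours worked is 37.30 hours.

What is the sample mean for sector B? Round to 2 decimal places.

48.57

N = 2143 + 3808 + 6193 + 4788 = 16932.
Overall total = μ·N = 37.30·16932 = 631563.6.
Subtract the known strata: 2143·34.18 + 6193·29.96 + 4788·39.23 = 446623.26.
Remaining total for sector B: 631563.6 − 446623.26 = 184940.34.
Divide by its size: 184940.34 / 3808 = 48.5663... → 48.57.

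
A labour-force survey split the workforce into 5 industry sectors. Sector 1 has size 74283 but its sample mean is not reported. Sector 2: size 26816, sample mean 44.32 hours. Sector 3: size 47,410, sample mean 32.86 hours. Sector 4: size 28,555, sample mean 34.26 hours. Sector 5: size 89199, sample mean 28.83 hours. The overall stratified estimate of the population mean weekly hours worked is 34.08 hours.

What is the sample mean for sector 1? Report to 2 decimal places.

N = 74283 + 26816 + 47410 + 28555 + 89199 = 266263.
Overall total = μ·N = 34.08·266263 = 9074243.04.
Subtract the known strata: 26816·44.32 + 47410·32.86 + 28555·34.26 + 89199·28.83 = 6296279.19.
Remaining total for sector 1: 9074243.04 − 6296279.19 = 2777963.85.
Divide by its size: 2777963.85 / 74283 = 37.3970... → 37.40.

37.40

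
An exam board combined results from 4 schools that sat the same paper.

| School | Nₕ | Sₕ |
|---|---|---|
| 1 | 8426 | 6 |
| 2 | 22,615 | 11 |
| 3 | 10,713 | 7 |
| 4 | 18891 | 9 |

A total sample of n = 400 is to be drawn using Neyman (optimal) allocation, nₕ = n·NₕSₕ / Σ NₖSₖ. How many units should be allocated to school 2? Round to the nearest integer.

Σ NₕSₕ = 8426·6 + 22615·11 + 10713·7 + 18891·9 = 544331.
Share for 2: 248765/544331 = 0.45701.
n_2 = 400 × 0.45701 = 182.804... → 183.

183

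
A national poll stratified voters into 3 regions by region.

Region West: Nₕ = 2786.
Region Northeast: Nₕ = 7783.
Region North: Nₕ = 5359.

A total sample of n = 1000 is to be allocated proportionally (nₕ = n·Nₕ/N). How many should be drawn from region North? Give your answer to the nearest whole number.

336

N = 2786 + 7783 + 5359 = 15928.
n_North = 1000·5359/15928 = 336.452... → 336.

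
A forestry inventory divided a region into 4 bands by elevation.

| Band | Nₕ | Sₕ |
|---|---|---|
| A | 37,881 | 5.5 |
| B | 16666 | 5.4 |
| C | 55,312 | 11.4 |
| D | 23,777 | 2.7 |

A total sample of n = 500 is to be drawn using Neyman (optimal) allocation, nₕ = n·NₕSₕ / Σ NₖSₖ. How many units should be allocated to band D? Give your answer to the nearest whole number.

Σ NₕSₕ = 37881·5.5 + 16666·5.4 + 55312·11.4 + 23777·2.7 = 993096.6.
Share for D: 64197.9/993096.6 = 0.06464.
n_D = 500 × 0.06464 = 32.322... → 32.

32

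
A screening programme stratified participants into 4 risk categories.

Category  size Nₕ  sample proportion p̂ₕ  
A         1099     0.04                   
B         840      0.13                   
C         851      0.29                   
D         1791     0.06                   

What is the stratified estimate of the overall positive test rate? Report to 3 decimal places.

N = 1099 + 840 + 851 + 1791 = 4581.
Overall proportion = Σ (Nₕ/N)·p̂ₕ.
Σ Nₕp̂ₕ = 43.96 + 109.2 + 246.79 + 107.46 = 507.41.
507.41 / 4581 = 0.11076... → 0.111.

0.111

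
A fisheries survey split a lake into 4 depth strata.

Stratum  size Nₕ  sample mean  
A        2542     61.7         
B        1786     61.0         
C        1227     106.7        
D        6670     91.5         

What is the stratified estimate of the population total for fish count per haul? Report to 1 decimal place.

A: 2542·61.7 = 156841.4
B: 1786·61.0 = 108946
C: 1227·106.7 = 130920.9
D: 6670·91.5 = 610305
τ̂ = Σ Nₕx̄ₕ = 1007013.3.

1007013.3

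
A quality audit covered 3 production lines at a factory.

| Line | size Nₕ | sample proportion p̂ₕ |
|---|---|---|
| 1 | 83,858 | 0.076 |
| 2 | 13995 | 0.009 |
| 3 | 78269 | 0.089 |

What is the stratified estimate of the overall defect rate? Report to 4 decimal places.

Wₕ = Nₕ/N with N = 176122: 0.4761, 0.0795, 0.4444.
p̂_st = 0.4761·0.076 + 0.0795·0.009 + 0.4444·0.089 ≈ 0.076453... → 0.0765.

0.0765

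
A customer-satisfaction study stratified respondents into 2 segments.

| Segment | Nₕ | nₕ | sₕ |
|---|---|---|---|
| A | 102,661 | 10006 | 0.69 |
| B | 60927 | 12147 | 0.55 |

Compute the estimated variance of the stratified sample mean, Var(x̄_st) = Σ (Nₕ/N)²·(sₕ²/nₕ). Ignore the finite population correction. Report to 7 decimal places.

N = 163588. Term for each stratum: Wₕ²sₕ²/nₕ.
Var(x̄_st) = 0.0000187390 + 0.0000034544 = 0.0000221934 → 0.0000222.

0.0000222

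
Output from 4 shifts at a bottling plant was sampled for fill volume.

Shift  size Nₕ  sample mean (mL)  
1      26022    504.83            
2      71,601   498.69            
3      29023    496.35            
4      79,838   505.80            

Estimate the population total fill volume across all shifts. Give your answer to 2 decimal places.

1: 26022·504.83 = 13136686.26
2: 71601·498.69 = 35706702.69
3: 29023·496.35 = 14405566.05
4: 79838·505.80 = 40382060.4
τ̂ = Σ Nₕx̄ₕ = 103631015.40.

103631015.40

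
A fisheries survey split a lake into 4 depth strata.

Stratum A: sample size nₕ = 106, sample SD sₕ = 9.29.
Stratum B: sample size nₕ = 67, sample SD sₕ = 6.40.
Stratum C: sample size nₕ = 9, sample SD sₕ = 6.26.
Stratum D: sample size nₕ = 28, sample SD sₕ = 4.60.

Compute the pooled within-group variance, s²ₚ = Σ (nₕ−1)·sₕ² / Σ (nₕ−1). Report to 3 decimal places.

61.408

Degrees of freedom: 105 + 66 + 8 + 27 = 206.
Σ(nₕ−1)sₕ² = 105·86.3041 + 66·40.96 + 8·39.1876 + 27·21.16 = 12650.1113.
s²ₚ = 12650.1113 / 206 = 61.40831... → 61.408.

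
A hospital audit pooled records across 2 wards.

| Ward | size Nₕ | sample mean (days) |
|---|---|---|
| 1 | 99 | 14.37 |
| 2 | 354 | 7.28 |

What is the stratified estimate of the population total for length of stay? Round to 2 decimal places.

3999.75

1: 99·14.37 = 1422.63
2: 354·7.28 = 2577.12
τ̂ = Σ Nₕx̄ₕ = 3999.75.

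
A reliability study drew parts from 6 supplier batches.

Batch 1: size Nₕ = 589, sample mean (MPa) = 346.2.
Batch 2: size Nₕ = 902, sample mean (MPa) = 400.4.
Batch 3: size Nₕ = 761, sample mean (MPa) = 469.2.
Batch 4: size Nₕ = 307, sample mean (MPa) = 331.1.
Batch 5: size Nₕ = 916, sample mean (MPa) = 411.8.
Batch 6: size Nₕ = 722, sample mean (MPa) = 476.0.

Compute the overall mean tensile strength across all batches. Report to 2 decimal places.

N = 4197; weights Wₕ = Nₕ/N = (0.1403, 0.2149, 0.1813, 0.0731, 0.2183, 0.1720).
x̄_st = Σ Wₕ·x̄ₕ = 0.1403·346.2 + 0.2149·400.4 + 0.1813·469.2 + 0.0731·331.1 + 0.2183·411.8 + 0.1720·476.0 ≈ 415.6927...
→ 415.69.

415.69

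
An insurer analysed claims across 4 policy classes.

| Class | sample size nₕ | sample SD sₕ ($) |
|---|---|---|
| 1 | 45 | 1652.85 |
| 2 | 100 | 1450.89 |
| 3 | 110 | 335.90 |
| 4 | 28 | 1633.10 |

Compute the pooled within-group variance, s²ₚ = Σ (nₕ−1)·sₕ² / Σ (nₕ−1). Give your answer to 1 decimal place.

1479982.2

Degrees of freedom: 44 + 99 + 109 + 27 = 279.
Σ(nₕ−1)sₕ² = 44·2731913.1225 + 99·2105081.7921 + 109·112828.81 + 27·2667015.61 = 412915036.5679.
s²ₚ = 412915036.5679 / 279 = 1479982.210... → 1479982.2.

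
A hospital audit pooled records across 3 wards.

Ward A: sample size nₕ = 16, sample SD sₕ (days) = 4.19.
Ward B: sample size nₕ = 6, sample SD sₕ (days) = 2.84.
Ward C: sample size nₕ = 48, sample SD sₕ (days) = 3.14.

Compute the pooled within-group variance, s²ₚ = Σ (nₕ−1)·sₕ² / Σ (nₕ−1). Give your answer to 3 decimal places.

A: (16−1)·4.19² = 15·17.5561 = 263.3415
B: (6−1)·2.84² = 5·8.0656 = 40.328
C: (48−1)·3.14² = 47·9.8596 = 463.4012
Numerator = 767.0707; denominator = Σ(nₕ−1) = 67.
s²ₚ = 767.0707/67 = 11.44882... → 11.449.

11.449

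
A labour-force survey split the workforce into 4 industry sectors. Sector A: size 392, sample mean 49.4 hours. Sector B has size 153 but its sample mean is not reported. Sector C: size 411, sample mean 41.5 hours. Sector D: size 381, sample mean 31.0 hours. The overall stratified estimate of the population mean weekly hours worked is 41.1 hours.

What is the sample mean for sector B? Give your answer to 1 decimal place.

43.9

N = 392 + 153 + 411 + 381 = 1337.
Overall total = μ·N = 41.1·1337 = 54950.7.
Subtract the known strata: 392·49.4 + 411·41.5 + 381·31.0 = 48232.3.
Remaining total for sector B: 54950.7 − 48232.3 = 6718.4.
Divide by its size: 6718.4 / 153 = 43.911... → 43.9.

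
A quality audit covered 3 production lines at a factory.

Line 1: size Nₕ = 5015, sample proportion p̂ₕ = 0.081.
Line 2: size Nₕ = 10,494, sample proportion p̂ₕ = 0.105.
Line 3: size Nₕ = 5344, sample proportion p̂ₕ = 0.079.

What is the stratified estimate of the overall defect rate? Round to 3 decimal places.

N = 5015 + 10494 + 5344 = 20853.
Overall proportion = Σ (Nₕ/N)·p̂ₕ.
Σ Nₕp̂ₕ = 406.215 + 1101.87 + 422.176 = 1930.261.
1930.261 / 20853 = 0.09257... → 0.093.

0.093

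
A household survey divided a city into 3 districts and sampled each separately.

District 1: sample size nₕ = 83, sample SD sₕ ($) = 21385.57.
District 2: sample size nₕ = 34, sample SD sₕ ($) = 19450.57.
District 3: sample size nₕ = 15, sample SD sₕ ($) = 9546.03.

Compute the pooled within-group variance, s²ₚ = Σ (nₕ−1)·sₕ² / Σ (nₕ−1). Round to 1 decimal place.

Degrees of freedom: 82 + 33 + 14 = 129.
Σ(nₕ−1)sₕ² = 82·457342604.2249 + 33·378324673.3249 + 14·91126688.7609 = 51262581408.8161.
s²ₚ = 51262581408.8161 / 129 = 397384352.006... → 397384352.0.

397384352.0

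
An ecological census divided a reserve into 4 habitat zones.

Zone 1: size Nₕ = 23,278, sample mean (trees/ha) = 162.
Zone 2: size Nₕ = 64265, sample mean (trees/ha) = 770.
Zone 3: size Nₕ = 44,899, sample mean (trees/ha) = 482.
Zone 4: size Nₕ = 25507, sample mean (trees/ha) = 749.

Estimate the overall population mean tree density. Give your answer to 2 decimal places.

595.14

N = 23278 + 64265 + 44899 + 25507 = 157949.
The stratified mean weights each stratum mean by its population share Nₕ/N.
Σ Nₕx̄ₕ = 23278·162 + 64265·770 + 44899·482 + 25507·749 = 3771036 + 49484050 + 21641318 + 19104743 = 94001147.
Divide by N: 94001147 / 157949 = 595.1361... → 595.14.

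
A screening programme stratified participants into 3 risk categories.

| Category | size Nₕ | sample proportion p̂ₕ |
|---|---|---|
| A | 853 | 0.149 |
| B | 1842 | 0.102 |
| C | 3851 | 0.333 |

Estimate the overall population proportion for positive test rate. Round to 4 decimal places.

Wₕ = Nₕ/N with N = 6546: 0.1303, 0.2814, 0.5883.
p̂_st = 0.1303·0.149 + 0.2814·0.102 + 0.5883·0.333 ≈ 0.244021... → 0.2440.

0.2440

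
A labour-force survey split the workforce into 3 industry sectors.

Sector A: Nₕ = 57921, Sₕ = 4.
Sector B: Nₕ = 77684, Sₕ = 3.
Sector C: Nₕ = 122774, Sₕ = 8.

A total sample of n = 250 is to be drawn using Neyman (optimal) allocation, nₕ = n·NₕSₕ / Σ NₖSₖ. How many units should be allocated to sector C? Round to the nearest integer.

170

Σ NₕSₕ = 57921·4 + 77684·3 + 122774·8 = 1446928.
Share for C: 982192/1446928 = 0.67881.
n_C = 250 × 0.67881 = 169.703... → 170.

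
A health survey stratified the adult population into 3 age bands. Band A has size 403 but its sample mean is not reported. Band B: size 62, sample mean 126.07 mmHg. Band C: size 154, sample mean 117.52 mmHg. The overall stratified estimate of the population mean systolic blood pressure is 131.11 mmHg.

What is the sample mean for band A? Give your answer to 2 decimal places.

Σ Nₕx̄ₕ = N·μ, so 403·x̄_A = 619·131.11 − (62·126.07 + 154·117.52).
= 81157.09 − 25914.42 = 55242.67.
x̄_A = 55242.67 / 403 = 137.0786... → 137.08.

137.08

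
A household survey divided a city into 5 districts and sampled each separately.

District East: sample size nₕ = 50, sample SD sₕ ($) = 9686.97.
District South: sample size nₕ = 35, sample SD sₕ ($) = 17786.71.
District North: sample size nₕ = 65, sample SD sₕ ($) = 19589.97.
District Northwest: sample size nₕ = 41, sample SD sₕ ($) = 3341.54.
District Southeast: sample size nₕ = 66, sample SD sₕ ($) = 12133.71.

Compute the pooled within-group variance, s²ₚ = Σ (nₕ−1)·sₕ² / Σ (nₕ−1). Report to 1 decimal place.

Degrees of freedom: 49 + 34 + 64 + 40 + 65 = 252.
Σ(nₕ−1)sₕ² = 49·93837387.7809 + 34·316367052.6241 + 64·383766924.6009 + 40·11165889.5716 + 65·147226918.3641 = 49931980241.4716.
s²ₚ = 49931980241.4716 / 252 = 198142778.736... → 198142778.7.

198142778.7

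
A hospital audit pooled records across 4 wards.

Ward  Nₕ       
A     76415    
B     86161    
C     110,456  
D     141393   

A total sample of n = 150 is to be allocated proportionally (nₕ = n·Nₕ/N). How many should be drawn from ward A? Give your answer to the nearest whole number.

Share of ward A = 76415/414425 = 0.18439.
Allocate 150 × 0.18439 = 27.658... → 28.

28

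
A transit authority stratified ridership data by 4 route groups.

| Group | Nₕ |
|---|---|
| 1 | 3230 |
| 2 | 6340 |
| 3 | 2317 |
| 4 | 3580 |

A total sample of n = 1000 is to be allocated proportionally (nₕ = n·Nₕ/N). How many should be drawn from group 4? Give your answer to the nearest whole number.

N = 3230 + 6340 + 2317 + 3580 = 15467.
n_4 = 1000·3580/15467 = 231.461... → 231.

231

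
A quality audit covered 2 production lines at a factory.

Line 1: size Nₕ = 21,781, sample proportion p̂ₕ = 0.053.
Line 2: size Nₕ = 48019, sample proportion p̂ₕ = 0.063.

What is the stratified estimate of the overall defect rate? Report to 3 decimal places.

Wₕ = Nₕ/N with N = 69800: 0.3120, 0.6880.
p̂_st = 0.3120·0.053 + 0.6880·0.063 ≈ 0.05988... → 0.060.

0.060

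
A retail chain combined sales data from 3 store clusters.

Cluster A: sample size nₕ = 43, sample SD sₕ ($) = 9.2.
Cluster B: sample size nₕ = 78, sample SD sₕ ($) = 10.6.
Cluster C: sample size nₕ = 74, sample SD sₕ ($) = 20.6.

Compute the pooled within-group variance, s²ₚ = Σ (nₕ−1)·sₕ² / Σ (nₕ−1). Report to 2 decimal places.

224.92

A: (43−1)·9.2² = 42·84.64 = 3554.88
B: (78−1)·10.6² = 77·112.36 = 8651.72
C: (74−1)·20.6² = 73·424.36 = 30978.28
Numerator = 43184.88; denominator = Σ(nₕ−1) = 192.
s²ₚ = 43184.88/192 = 224.9213... → 224.92.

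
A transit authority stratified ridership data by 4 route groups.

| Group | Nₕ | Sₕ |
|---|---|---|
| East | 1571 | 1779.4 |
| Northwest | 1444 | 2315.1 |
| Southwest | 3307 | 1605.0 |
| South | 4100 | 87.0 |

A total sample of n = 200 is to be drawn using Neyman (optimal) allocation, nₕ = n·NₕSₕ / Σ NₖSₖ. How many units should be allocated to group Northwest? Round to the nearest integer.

Σ NₕSₕ = 1571·1779.4 + 1444·2315.1 + 3307·1605.0 + 4100·87.0 = 11802876.8.
Share for Northwest: 3343004.4/11802876.8 = 0.28324.
n_Northwest = 200 × 0.28324 = 56.647... → 57.

57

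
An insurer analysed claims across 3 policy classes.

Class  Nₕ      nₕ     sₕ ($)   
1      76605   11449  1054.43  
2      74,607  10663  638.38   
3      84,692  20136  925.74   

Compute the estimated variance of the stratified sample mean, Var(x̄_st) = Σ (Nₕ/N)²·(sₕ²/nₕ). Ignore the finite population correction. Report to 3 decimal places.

19.548

N = 235904; Wₕ = Nₕ/N.
class 1: (76605/235904)²·1054.43²/11449 = 10.240274
class 2: (74607/235904)²·638.38²/10663 = 3.822678
class 3: (84692/235904)²·925.74²/20136 = 5.485535
Sum = 19.548487 → 19.548.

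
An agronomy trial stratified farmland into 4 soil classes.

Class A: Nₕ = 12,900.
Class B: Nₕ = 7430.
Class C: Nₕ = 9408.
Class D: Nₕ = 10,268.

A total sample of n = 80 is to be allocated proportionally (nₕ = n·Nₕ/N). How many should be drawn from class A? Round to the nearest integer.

Share of class A = 12900/40006 = 0.32245.
Allocate 80 × 0.32245 = 25.796... → 26.

26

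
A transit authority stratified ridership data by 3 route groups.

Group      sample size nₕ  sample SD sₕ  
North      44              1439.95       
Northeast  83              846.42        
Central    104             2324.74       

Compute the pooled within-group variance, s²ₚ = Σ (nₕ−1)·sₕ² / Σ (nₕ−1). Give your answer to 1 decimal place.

Degrees of freedom: 43 + 82 + 103 = 228.
Σ(nₕ−1)sₕ² = 43·2073456.0025 + 82·716426.8164 + 103·5404416.0676 = 704560462.0151.
s²ₚ = 704560462.0151 / 228 = 3090177.465... → 3090177.5.

3090177.5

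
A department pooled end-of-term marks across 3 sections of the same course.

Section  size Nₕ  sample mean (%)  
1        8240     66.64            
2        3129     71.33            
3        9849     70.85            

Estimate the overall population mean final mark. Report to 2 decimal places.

N = 8240 + 3129 + 9849 = 21218.
Weight each subgroup mean by Nₕ/N and sum.
Σ Nₕx̄ₕ = 8240·66.64 + 3129·71.33 + 9849·70.85 = 549113.6 + 223191.57 + 697801.65 = 1470106.82.
Divide by N: 1470106.82 / 21218 = 69.2858... → 69.29.

69.29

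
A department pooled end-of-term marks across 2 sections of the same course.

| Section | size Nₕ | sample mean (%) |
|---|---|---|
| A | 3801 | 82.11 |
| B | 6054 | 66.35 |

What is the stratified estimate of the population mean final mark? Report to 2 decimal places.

N = 9855; weights Wₕ = Nₕ/N = (0.3857, 0.6143).
x̄_st = Σ Wₕ·x̄ₕ = 0.3857·82.11 + 0.6143·66.35 ≈ 72.4285...
→ 72.43.

72.43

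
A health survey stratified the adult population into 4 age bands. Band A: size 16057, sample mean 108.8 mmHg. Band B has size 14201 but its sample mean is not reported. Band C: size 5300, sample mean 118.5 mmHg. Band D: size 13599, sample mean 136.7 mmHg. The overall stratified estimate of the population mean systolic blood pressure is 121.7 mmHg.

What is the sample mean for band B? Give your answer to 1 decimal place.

123.1

Σ Nₕx̄ₕ = N·μ, so 14201·x̄_B = 49157·121.7 − (16057·108.8 + 5300·118.5 + 13599·136.7).
= 5982406.9 − 4234034.9 = 1748372.
x̄_B = 1748372 / 14201 = 123.116... → 123.1.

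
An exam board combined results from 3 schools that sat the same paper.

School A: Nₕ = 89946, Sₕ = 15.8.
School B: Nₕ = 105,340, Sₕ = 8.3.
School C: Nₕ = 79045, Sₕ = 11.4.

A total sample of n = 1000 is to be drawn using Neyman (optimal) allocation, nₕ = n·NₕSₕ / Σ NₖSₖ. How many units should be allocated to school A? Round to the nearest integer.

Σ NₕSₕ = 89946·15.8 + 105340·8.3 + 79045·11.4 = 3196581.8.
Share for A: 1421146.8/3196581.8 = 0.44458.
n_A = 1000 × 0.44458 = 444.583... → 445.

445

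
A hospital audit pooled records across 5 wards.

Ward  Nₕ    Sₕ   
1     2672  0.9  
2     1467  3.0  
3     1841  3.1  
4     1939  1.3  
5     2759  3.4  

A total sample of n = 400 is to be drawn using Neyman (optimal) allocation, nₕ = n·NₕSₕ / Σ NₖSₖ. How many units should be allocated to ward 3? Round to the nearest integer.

Σ NₕSₕ = 2672·0.9 + 1467·3.0 + 1841·3.1 + 1939·1.3 + 2759·3.4 = 24414.2.
Share for 3: 5707.1/24414.2 = 0.23376.
n_3 = 400 × 0.23376 = 93.505... → 94.

94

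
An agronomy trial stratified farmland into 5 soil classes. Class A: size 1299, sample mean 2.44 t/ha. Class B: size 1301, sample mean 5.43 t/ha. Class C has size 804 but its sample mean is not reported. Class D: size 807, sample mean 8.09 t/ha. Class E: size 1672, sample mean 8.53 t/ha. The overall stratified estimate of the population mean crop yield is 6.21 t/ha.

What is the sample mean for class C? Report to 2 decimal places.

6.85

Σ Nₕx̄ₕ = N·μ, so 804·x̄_C = 5883·6.21 − (1299·2.44 + 1301·5.43 + 807·8.09 + 1672·8.53).
= 36533.43 − 31024.78 = 5508.65.
x̄_C = 5508.65 / 804 = 6.8516... → 6.85.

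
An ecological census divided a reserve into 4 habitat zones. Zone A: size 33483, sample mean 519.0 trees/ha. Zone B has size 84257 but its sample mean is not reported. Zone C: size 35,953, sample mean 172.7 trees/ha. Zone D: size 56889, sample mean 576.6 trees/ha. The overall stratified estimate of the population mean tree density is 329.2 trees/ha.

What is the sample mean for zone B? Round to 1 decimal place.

153.5

N = 33483 + 84257 + 35953 + 56889 = 210582.
Overall total = μ·N = 329.2·210582 = 69323594.4.
Subtract the known strata: 33483·519.0 + 35953·172.7 + 56889·576.6 = 56388957.5.
Remaining total for zone B: 69323594.4 − 56388957.5 = 12934636.9.
Divide by its size: 12934636.9 / 84257 = 153.514... → 153.5.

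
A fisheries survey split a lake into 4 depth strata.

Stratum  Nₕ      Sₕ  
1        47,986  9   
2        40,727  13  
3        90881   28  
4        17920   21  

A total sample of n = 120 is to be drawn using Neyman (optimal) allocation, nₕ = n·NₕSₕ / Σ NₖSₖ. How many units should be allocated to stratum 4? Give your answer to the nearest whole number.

Σ NₕSₕ = 47986·9 + 40727·13 + 90881·28 + 17920·21 = 3882313.
Share for 4: 376320/3882313 = 0.09693.
n_4 = 120 × 0.09693 = 11.632... → 12.

12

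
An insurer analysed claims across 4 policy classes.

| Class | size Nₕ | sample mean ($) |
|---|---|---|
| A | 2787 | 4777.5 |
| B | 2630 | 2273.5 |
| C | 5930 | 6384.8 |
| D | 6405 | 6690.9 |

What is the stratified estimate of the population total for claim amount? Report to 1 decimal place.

Population total = Σ Nₕ·x̄ₕ (each stratum's size times its mean).
2787·4777.5 + 2630·2273.5 + 5930·6384.8 + 6405·6690.9 = 13314892.5 + 5979305 + 37861864 + 42855214.5 = 100011276.0.

100011276.0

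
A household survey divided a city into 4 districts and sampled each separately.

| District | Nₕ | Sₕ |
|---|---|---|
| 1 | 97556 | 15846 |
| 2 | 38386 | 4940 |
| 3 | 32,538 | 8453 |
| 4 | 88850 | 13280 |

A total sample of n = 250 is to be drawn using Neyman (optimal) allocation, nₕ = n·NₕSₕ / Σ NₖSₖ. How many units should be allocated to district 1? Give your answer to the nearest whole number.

121

1: NₕSₕ = 97556·15846 = 1545872376
2: NₕSₕ = 38386·4940 = 189626840
3: NₕSₕ = 32538·8453 = 275043714
4: NₕSₕ = 88850·13280 = 1179928000
Σ NₕSₕ = 3190470930.
n_1 = 250·1545872376/3190470930 = 121.132... → 121.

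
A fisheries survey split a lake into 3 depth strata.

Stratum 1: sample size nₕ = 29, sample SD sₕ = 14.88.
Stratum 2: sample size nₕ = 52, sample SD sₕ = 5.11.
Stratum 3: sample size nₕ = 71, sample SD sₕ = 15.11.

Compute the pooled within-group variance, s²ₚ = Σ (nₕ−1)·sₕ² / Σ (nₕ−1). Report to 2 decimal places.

1: (29−1)·14.88² = 28·221.4144 = 6199.6032
2: (52−1)·5.11² = 51·26.1121 = 1331.7171
3: (71−1)·15.11² = 70·228.3121 = 15981.847
Numerator = 23513.1673; denominator = Σ(nₕ−1) = 149.
s²ₚ = 23513.1673/149 = 157.8065... → 157.81.

157.81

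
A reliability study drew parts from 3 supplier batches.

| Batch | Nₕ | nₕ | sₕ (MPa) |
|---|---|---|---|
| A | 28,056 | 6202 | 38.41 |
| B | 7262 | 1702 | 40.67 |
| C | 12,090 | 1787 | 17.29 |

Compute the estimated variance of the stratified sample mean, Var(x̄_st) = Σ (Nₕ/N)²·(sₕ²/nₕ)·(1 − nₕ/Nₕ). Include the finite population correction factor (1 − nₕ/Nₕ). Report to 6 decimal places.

0.091625

N = 47408. Term for each stratum: Wₕ²sₕ²/nₕ·(1−nₕ/Nₕ).
Var(x̄_st) = 0.064894856 + 0.017458887 + 0.009271546 = 0.091625290 → 0.091625.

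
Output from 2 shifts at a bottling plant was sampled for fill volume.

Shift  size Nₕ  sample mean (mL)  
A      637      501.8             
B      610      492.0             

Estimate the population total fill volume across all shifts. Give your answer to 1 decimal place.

A: 637·501.8 = 319646.6
B: 610·492.0 = 300120
τ̂ = Σ Nₕx̄ₕ = 619766.6.

619766.6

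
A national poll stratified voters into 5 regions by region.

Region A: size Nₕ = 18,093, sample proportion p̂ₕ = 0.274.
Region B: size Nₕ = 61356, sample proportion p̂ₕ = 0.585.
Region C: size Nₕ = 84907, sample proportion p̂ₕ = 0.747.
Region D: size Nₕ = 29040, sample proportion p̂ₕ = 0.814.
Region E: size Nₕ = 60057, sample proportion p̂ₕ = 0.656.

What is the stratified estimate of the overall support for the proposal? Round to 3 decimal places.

0.660

Wₕ = Nₕ/N with N = 253453: 0.0714, 0.2421, 0.3350, 0.1146, 0.2370.
p̂_st = 0.0714·0.274 + 0.2421·0.585 + 0.3350·0.747 + 0.1146·0.814 + 0.2370·0.656 ≈ 0.66013... → 0.660.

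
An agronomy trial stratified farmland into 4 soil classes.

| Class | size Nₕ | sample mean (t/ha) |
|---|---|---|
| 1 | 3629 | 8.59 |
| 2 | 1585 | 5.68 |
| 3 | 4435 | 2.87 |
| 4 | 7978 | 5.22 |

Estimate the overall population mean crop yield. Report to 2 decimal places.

x̄_st = (Σ Nₕx̄ₕ) / (Σ Nₕ) = (3629·8.59 + 1585·5.68 + 4435·2.87 + 7978·5.22) / 17627
= 94549.52 / 17627 = 5.3639... → 5.36.

5.36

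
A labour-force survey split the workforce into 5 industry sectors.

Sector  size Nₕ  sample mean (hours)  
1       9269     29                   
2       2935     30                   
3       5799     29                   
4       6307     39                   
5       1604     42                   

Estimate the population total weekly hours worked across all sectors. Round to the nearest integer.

Estimate total by summing Nₕ·x̄ₕ over strata.
9269·29 + 2935·30 + 5799·29 + 6307·39 + 1604·42 = 268801 + 88050 + 168171 + 245973 + 67368 = 838363.

838363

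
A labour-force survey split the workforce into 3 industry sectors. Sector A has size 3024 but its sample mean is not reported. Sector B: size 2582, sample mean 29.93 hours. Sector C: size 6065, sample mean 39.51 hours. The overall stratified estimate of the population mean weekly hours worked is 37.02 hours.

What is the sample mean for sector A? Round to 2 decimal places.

Σ Nₕx̄ₕ = N·μ, so 3024·x̄_A = 11671·37.02 − (2582·29.93 + 6065·39.51).
= 432060.42 − 316907.41 = 115153.01.
x̄_A = 115153.01 / 3024 = 38.0797... → 38.08.

38.08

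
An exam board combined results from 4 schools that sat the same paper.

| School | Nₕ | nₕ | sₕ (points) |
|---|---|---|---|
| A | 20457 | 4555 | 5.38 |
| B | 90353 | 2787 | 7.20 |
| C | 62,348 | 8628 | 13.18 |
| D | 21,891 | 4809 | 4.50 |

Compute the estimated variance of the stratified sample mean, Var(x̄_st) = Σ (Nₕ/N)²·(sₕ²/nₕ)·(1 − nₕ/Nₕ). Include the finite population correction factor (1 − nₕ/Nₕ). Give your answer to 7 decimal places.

0.0057365

N = 195049. Term for each stratum: Wₕ²sₕ²/nₕ·(1−nₕ/Nₕ).
Var(x̄_st) = 0.0000543353 + 0.0038682867 + 0.0017725225 + 0.0000413892 = 0.0057365338 → 0.0057365.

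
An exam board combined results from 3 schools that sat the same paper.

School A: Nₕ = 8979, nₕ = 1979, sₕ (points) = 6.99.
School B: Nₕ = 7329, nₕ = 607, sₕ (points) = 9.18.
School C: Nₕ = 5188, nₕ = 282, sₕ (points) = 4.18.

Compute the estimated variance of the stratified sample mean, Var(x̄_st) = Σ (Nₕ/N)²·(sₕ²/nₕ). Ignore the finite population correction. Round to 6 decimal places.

0.024056

N = 21496; Wₕ = Nₕ/N.
school A: (8979/21496)²·6.99²/1979 = 0.004307737
school B: (7329/21496)²·9.18²/607 = 0.016138784
school C: (5188/21496)²·4.18²/282 = 0.003609010
Sum = 0.024055531 → 0.024056.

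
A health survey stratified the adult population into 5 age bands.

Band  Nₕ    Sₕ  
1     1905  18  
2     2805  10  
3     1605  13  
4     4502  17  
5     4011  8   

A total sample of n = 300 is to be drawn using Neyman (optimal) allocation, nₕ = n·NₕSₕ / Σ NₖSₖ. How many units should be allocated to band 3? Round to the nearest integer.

33

Σ NₕSₕ = 1905·18 + 2805·10 + 1605·13 + 4502·17 + 4011·8 = 191827.
Share for 3: 20865/191827 = 0.10877.
n_3 = 300 × 0.10877 = 32.631... → 33.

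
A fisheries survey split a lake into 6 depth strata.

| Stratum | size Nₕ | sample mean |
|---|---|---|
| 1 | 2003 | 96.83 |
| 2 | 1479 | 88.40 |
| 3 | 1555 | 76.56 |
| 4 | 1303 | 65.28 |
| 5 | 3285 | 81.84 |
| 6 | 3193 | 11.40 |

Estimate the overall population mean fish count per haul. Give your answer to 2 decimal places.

x̄_st = (Σ Nₕx̄ₕ) / (Σ Nₕ) = (2003·96.83 + 1479·88.40 + 1555·76.56 + 1303·65.28 + 3285·81.84 + 3193·11.40) / 12818
= 834049.33 / 12818 = 65.0686... → 65.07.

65.07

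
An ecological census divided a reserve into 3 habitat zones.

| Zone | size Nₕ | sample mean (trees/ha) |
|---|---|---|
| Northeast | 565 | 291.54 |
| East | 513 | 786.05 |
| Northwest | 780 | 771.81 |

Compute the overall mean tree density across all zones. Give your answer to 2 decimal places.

629.70

x̄_st = (Σ Nₕx̄ₕ) / (Σ Nₕ) = (565·291.54 + 513·786.05 + 780·771.81) / 1858
= 1169975.55 / 1858 = 629.6962... → 629.70.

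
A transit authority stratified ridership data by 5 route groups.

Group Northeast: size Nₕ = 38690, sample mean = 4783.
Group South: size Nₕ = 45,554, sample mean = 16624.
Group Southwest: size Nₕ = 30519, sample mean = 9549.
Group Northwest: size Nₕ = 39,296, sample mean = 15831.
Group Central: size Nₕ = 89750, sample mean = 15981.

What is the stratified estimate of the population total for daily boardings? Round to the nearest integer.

3290159623

Estimate total by summing Nₕ·x̄ₕ over strata.
38690·4783 + 45554·16624 + 30519·9549 + 39296·15831 + 89750·15981 = 185054270 + 757289696 + 291425931 + 622094976 + 1434294750 = 3290159623.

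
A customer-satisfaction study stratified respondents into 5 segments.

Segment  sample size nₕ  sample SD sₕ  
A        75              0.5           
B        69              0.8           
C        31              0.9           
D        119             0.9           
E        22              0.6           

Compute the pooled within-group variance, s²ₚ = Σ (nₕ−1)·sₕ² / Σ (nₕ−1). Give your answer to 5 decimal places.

A: (75−1)·0.5² = 74·0.25 = 18.5
B: (69−1)·0.8² = 68·0.64 = 43.52
C: (31−1)·0.9² = 30·0.81 = 24.3
D: (119−1)·0.9² = 118·0.81 = 95.58
E: (22−1)·0.6² = 21·0.36 = 7.56
Numerator = 189.46; denominator = Σ(nₕ−1) = 311.
s²ₚ = 189.46/311 = 0.6091961... → 0.60920.

0.60920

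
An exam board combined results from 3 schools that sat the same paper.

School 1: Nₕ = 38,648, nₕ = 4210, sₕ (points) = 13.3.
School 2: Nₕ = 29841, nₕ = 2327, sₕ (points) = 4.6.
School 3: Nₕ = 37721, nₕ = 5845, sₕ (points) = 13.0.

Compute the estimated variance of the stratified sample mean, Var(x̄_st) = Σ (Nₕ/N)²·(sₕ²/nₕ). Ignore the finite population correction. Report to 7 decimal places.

N = 106210; Wₕ = Nₕ/N.
school 1: (38648/106210)²·13.3²/4210 = 0.0055634529
school 2: (29841/106210)²·4.6²/2327 = 0.0007178194
school 3: (37721/106210)²·13.0²/5845 = 0.0036470168
Sum = 0.0099282892 → 0.0099283.

0.0099283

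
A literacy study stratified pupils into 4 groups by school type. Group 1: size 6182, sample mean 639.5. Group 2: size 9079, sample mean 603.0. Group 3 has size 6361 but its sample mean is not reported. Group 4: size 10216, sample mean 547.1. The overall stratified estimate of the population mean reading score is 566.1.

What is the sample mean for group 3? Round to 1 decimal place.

N = 6182 + 9079 + 6361 + 10216 = 31838.
Overall total = μ·N = 566.1·31838 = 18023491.8.
Subtract the known strata: 6182·639.5 + 9079·603.0 + 10216·547.1 = 15017199.6.
Remaining total for group 3: 18023491.8 − 15017199.6 = 3006292.2.
Divide by its size: 3006292.2 / 6361 = 472.613... → 472.6.

472.6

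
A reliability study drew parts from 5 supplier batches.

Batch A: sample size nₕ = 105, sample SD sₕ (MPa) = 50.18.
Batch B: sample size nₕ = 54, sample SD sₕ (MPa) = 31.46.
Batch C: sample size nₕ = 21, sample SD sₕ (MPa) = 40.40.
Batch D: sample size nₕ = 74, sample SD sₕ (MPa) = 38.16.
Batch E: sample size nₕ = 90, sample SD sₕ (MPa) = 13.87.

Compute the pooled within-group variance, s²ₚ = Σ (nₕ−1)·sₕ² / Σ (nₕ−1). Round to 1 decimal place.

Degrees of freedom: 104 + 53 + 20 + 73 + 89 = 339.
Σ(nₕ−1)sₕ² = 104·2518.0324 + 53·989.7316 + 20·1632.16 + 73·1456.1856 + 89·192.3769 = 470397.4373.
s²ₚ = 470397.4373 / 339 = 1387.603... → 1387.6.

1387.6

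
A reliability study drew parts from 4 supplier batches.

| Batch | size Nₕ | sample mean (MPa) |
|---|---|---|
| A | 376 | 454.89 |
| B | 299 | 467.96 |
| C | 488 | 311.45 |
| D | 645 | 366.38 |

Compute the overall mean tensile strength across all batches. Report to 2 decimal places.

N = 1808; weights Wₕ = Nₕ/N = (0.2080, 0.1654, 0.2699, 0.3567).
x̄_st = Σ Wₕ·x̄ₕ = 0.2080·454.89 + 0.1654·467.96 + 0.2699·311.45 + 0.3567·366.38 ≈ 386.7596...
→ 386.76.

386.76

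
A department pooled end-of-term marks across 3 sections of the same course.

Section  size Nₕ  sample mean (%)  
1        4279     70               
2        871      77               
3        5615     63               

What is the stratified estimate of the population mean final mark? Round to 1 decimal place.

N = 10765; weights Wₕ = Nₕ/N = (0.3975, 0.0809, 0.5216).
x̄_st = Σ Wₕ·x̄ₕ = 0.3975·70 + 0.0809·77 + 0.5216·63 ≈ 66.915...
→ 66.9.

66.9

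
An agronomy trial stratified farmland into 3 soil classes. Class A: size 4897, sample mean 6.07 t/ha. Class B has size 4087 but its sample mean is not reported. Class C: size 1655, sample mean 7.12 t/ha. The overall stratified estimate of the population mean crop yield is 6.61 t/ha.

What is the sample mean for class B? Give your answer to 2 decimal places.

7.05

Σ Nₕx̄ₕ = N·μ, so 4087·x̄_B = 10639·6.61 − (4897·6.07 + 1655·7.12).
= 70323.79 − 41508.39 = 28815.4.
x̄_B = 28815.4 / 4087 = 7.0505... → 7.05.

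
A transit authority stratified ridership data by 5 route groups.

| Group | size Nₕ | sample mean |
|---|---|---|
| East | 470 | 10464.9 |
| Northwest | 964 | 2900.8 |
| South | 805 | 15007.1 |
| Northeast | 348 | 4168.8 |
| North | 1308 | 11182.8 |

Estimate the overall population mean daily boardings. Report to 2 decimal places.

9210.12

x̄_st = (Σ Nₕx̄ₕ) / (Σ Nₕ) = (470·10464.9 + 964·2900.8 + 805·15007.1 + 348·4168.8 + 1308·11182.8) / 3895
= 35873434.5 / 3895 = 9210.1244... → 9210.12.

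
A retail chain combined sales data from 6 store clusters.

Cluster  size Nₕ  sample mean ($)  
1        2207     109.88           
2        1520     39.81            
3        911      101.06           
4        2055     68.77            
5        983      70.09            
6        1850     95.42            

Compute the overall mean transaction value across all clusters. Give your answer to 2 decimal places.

82.07

N = 9526; weights Wₕ = Nₕ/N = (0.2317, 0.1596, 0.0956, 0.2157, 0.1032, 0.1942).
x̄_st = Σ Wₕ·x̄ₕ = 0.2317·109.88 + 0.1596·39.81 + 0.0956·101.06 + 0.2157·68.77 + 0.1032·70.09 + 0.1942·95.42 ≈ 82.0733...
→ 82.07.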